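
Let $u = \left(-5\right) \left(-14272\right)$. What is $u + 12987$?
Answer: $84347$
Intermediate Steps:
$u = 71360$
$u + 12987 = 71360 + 12987 = 84347$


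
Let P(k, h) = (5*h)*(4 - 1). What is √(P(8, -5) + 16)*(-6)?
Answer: -6*I*√59 ≈ -46.087*I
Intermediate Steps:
P(k, h) = 15*h (P(k, h) = (5*h)*3 = 15*h)
√(P(8, -5) + 16)*(-6) = √(15*(-5) + 16)*(-6) = √(-75 + 16)*(-6) = √(-59)*(-6) = (I*√59)*(-6) = -6*I*√59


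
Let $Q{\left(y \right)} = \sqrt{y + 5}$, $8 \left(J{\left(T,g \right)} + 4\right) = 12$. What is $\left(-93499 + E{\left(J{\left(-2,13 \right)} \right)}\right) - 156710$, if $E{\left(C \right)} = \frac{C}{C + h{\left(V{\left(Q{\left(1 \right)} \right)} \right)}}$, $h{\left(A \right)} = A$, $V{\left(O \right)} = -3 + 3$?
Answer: $-250208$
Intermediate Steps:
$J{\left(T,g \right)} = - \frac{5}{2}$ ($J{\left(T,g \right)} = -4 + \frac{1}{8} \cdot 12 = -4 + \frac{3}{2} = - \frac{5}{2}$)
$Q{\left(y \right)} = \sqrt{5 + y}$
$V{\left(O \right)} = 0$
$E{\left(C \right)} = 1$ ($E{\left(C \right)} = \frac{C}{C + 0} = \frac{C}{C} = 1$)
$\left(-93499 + E{\left(J{\left(-2,13 \right)} \right)}\right) - 156710 = \left(-93499 + 1\right) - 156710 = -93498 - 156710 = -250208$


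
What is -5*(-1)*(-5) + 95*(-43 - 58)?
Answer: -9620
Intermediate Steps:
-5*(-1)*(-5) + 95*(-43 - 58) = 5*(-5) + 95*(-101) = -25 - 9595 = -9620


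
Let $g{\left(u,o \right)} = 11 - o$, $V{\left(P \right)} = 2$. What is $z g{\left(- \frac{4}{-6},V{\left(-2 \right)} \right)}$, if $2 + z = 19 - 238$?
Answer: $-1989$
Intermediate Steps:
$z = -221$ ($z = -2 + \left(19 - 238\right) = -2 - 219 = -221$)
$z g{\left(- \frac{4}{-6},V{\left(-2 \right)} \right)} = - 221 \left(11 - 2\right) = \left(-221\right) 9 = -1989$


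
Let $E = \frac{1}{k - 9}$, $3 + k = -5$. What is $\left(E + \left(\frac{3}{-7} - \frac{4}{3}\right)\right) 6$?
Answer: $- \frac{1300}{119} \approx -10.924$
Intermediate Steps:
$k = -8$ ($k = -3 - 5 = -8$)
$E = - \frac{1}{17}$ ($E = \frac{1}{-8 - 9} = \frac{1}{-17} = - \frac{1}{17} \approx -0.058824$)
$\left(E + \left(\frac{3}{-7} - \frac{4}{3}\right)\right) 6 = \left(- \frac{1}{17} + \left(\frac{3}{-7} - \frac{4}{3}\right)\right) 6 = \left(- \frac{1}{17} + \left(3 \left(- \frac{1}{7}\right) - \frac{4}{3}\right)\right) 6 = \left(- \frac{1}{17} - \frac{37}{21}\right) 6 = \left(- \frac{650}{357}\right) 6 = - \frac{1300}{119}$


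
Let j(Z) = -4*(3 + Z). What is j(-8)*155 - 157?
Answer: 2943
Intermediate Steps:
j(Z) = -12 - 4*Z
j(-8)*155 - 157 = (-12 - 4*(-8))*155 - 157 = (-12 + 32)*155 - 157 = 20*155 - 157 = 3100 - 157 = 2943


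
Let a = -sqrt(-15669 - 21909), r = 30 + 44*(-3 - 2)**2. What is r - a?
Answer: 1130 + I*sqrt(37578) ≈ 1130.0 + 193.85*I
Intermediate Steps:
r = 1130 (r = 30 + 44*(-5)**2 = 30 + 44*25 = 30 + 1100 = 1130)
a = -I*sqrt(37578) (a = -sqrt(-37578) = -I*sqrt(37578) ≈ -193.85*I)
r - a = 1130 - (-1)*I*sqrt(37578) = 1130 + I*sqrt(37578)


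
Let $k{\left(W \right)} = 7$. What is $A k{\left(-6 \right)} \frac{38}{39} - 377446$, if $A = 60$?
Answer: $- \frac{4901478}{13} \approx -3.7704 \cdot 10^{5}$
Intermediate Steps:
$A k{\left(-6 \right)} \frac{38}{39} - 377446 = 60 \cdot 7 \cdot \frac{38}{39} - 377446 = 420 \cdot 38 \cdot \frac{1}{39} - 377446 = 420 \cdot \frac{38}{39} - 377446 = \frac{5320}{13} - 377446 = - \frac{4901478}{13}$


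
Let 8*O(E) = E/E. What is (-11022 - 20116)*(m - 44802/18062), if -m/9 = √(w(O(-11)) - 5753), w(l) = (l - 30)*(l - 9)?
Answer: 697522338/9031 + 140121*I*√351223/4 ≈ 77237.0 + 2.076e+7*I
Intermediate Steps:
O(E) = ⅛ (O(E) = (E/E)/8 = (⅛)*1 = ⅛)
w(l) = (-30 + l)*(-9 + l)
m = -9*I*√351223/8 (m = -9*√((270 + (⅛)² - 39*⅛) - 5753) = -9*√((270 + 1/64 - 39/8) - 5753) = -9*√(16969/64 - 5753) = -9*I*√351223/8 ≈ -666.72*I)
(-11022 - 20116)*(m - 44802/18062) = (-11022 - 20116)*(-9*I*√351223/8 - 44802/18062) = -31138*(-9*I*√351223/8 - 44802*1/18062) = -31138*(-9*I*√351223/8 - 22401/9031) = -31138*(-22401/9031 - 9*I*√351223/8) = 697522338/9031 + 140121*I*√351223/4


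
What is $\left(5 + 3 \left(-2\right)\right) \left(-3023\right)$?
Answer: $3023$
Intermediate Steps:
$\left(5 + 3 \left(-2\right)\right) \left(-3023\right) = \left(5 - 6\right) \left(-3023\right) = \left(-1\right) \left(-3023\right) = 3023$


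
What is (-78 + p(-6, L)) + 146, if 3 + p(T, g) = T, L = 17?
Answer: 59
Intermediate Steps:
p(T, g) = -3 + T
(-78 + p(-6, L)) + 146 = (-78 + (-3 - 6)) + 146 = (-78 - 9) + 146 = -87 + 146 = 59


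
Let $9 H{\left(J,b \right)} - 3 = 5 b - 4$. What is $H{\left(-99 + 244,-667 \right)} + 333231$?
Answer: $\frac{998581}{3} \approx 3.3286 \cdot 10^{5}$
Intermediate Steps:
$H{\left(J,b \right)} = - \frac{1}{9} + \frac{5 b}{9}$ ($H{\left(J,b \right)} = \frac{1}{3} + \frac{5 b - 4}{9} = \frac{1}{3} + \frac{-4 + 5 b}{9} = \frac{1}{3} + \left(- \frac{4}{9} + \frac{5 b}{9}\right) = - \frac{1}{9} + \frac{5 b}{9}$)
$H{\left(-99 + 244,-667 \right)} + 333231 = \left(- \frac{1}{9} + \frac{5}{9} \left(-667\right)\right) + 333231 = \left(- \frac{1}{9} - \frac{3335}{9}\right) + 333231 = - \frac{1112}{3} + 333231 = \frac{998581}{3}$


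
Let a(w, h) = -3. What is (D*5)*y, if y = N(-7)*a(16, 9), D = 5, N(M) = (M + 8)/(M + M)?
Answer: 75/14 ≈ 5.3571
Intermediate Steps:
N(M) = (8 + M)/(2*M) (N(M) = (8 + M)/((2*M)) = (8 + M)*(1/(2*M)) = (8 + M)/(2*M))
y = 3/14 (y = ((½)*(8 - 7)/(-7))*(-3) = ((½)*(-⅐)*1)*(-3) = -1/14*(-3) = 3/14 ≈ 0.21429)
(D*5)*y = (5*5)*(3/14) = 25*(3/14) = 75/14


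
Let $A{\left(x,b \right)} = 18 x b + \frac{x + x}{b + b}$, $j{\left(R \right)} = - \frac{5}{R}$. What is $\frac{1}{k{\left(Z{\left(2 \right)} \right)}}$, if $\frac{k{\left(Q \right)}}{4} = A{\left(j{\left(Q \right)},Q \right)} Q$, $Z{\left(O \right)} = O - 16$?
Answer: $\frac{7}{35290} \approx 0.00019836$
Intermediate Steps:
$Z{\left(O \right)} = -16 + O$
$A{\left(x,b \right)} = \frac{x}{b} + 18 b x$ ($A{\left(x,b \right)} = 18 b x + \frac{2 x}{2 b} = 18 b x + 2 x \frac{1}{2 b} = 18 b x + \frac{x}{b} = \frac{x}{b} + 18 b x$)
$k{\left(Q \right)} = 4 Q \left(-90 - \frac{5}{Q^{2}}\right)$ ($k{\left(Q \right)} = 4 \left(\frac{\left(-5\right) \frac{1}{Q}}{Q} + 18 Q \left(- \frac{5}{Q}\right)\right) Q = 4 \left(- \frac{5}{Q^{2}} - 90\right) Q = 4 \left(-90 - \frac{5}{Q^{2}}\right) Q = 4 Q \left(-90 - \frac{5}{Q^{2}}\right)$)
$\frac{1}{k{\left(Z{\left(2 \right)} \right)}} = \frac{1}{- 360 \left(-16 + 2\right) - \frac{20}{-16 + 2}} = \frac{1}{\left(-360\right) \left(-14\right) - \frac{20}{-14}} = \frac{1}{5040 - - \frac{10}{7}} = \frac{1}{5040 + \frac{10}{7}} = \frac{1}{\frac{35290}{7}} = \frac{7}{35290}$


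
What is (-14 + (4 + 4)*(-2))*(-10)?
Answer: 300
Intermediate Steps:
(-14 + (4 + 4)*(-2))*(-10) = (-14 + 8*(-2))*(-10) = (-14 - 16)*(-10) = -30*(-10) = 300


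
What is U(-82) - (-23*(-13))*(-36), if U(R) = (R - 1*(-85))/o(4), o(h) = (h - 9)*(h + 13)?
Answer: 914937/85 ≈ 10764.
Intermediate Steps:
o(h) = (-9 + h)*(13 + h)
U(R) = -1 - R/85 (U(R) = (R - 1*(-85))/(-117 + 4² + 4*4) = (R + 85)/(-117 + 16 + 16) = (85 + R)/(-85) = (85 + R)*(-1/85) = -1 - R/85)
U(-82) - (-23*(-13))*(-36) = (-1 - 1/85*(-82)) - (-23*(-13))*(-36) = (-1 + 82/85) - 299*(-36) = -3/85 - 1*(-10764) = -3/85 + 10764 = 914937/85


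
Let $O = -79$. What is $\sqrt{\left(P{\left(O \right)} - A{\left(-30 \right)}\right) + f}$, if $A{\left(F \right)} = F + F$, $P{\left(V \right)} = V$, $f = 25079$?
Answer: $2 \sqrt{6265} \approx 158.3$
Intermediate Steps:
$A{\left(F \right)} = 2 F$
$\sqrt{\left(P{\left(O \right)} - A{\left(-30 \right)}\right) + f} = \sqrt{\left(-79 - 2 \left(-30\right)\right) + 25079} = \sqrt{\left(-79 - -60\right) + 25079} = \sqrt{\left(-79 + 60\right) + 25079} = \sqrt{-19 + 25079} = \sqrt{25060} = 2 \sqrt{6265}$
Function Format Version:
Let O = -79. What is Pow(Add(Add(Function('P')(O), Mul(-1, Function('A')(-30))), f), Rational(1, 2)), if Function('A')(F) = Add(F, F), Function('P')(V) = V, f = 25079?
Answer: Mul(2, Pow(6265, Rational(1, 2))) ≈ 158.30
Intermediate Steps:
Function('A')(F) = Mul(2, F)
Pow(Add(Add(Function('P')(O), Mul(-1, Function('A')(-30))), f), Rational(1, 2)) = Pow(Add(Add(-79, Mul(-1, Mul(2, -30))), 25079), Rational(1, 2)) = Pow(Add(Add(-79, Mul(-1, -60)), 25079), Rational(1, 2)) = Pow(Add(Add(-79, 60), 25079), Rational(1, 2)) = Pow(Add(-19, 25079), Rational(1, 2)) = Pow(25060, Rational(1, 2)) = Mul(2, Pow(6265, Rational(1, 2)))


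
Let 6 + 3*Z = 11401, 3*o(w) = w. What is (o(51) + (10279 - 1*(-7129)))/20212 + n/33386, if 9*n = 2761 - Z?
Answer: 7822189303/9109770732 ≈ 0.85866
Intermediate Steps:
o(w) = w/3
Z = 11395/3 (Z = -2 + (⅓)*11401 = -2 + 11401/3 = 11395/3 ≈ 3798.3)
n = -3112/27 (n = (2761 - 1*11395/3)/9 = (2761 - 11395/3)/9 = (⅑)*(-3112/3) = -3112/27 ≈ -115.26)
(o(51) + (10279 - 1*(-7129)))/20212 + n/33386 = ((⅓)*51 + (10279 - 1*(-7129)))/20212 - 3112/27/33386 = (17 + (10279 + 7129))*(1/20212) - 3112/27*1/33386 = (17 + 17408)*(1/20212) - 1556/450711 = 17425*(1/20212) - 1556/450711 = 17425/20212 - 1556/450711 = 7822189303/9109770732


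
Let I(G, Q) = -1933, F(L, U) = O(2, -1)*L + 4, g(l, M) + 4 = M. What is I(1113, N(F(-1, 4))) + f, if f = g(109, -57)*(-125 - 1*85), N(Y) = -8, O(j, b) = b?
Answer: 10877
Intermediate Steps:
g(l, M) = -4 + M
F(L, U) = 4 - L (F(L, U) = -L + 4 = 4 - L)
f = 12810 (f = (-4 - 57)*(-125 - 1*85) = -61*(-125 - 85) = -61*(-210) = 12810)
I(1113, N(F(-1, 4))) + f = -1933 + 12810 = 10877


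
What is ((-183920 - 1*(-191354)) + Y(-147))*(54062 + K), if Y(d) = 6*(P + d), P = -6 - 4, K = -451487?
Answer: -2580083100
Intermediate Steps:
P = -10
Y(d) = -60 + 6*d (Y(d) = 6*(-10 + d) = -60 + 6*d)
((-183920 - 1*(-191354)) + Y(-147))*(54062 + K) = ((-183920 - 1*(-191354)) + (-60 + 6*(-147)))*(54062 - 451487) = ((-183920 + 191354) + (-60 - 882))*(-397425) = (7434 - 942)*(-397425) = 6492*(-397425) = -2580083100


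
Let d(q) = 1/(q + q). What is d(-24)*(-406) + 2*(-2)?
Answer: 107/24 ≈ 4.4583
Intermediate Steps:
d(q) = 1/(2*q)
d(-24)*(-406) + 2*(-2) = ((½)/(-24))*(-406) + 2*(-2) = ((½)*(-1/24))*(-406) - 4 = -1/48*(-406) - 4 = 203/24 - 4 = 107/24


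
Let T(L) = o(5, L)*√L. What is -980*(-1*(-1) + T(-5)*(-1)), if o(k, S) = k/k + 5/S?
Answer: -980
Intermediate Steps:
o(k, S) = 1 + 5/S
T(L) = (5 + L)/√L (T(L) = ((5 + L)/L)*√L = (5 + L)/√L)
-980*(-1*(-1) + T(-5)*(-1)) = -980*(-1*(-1) + ((5 - 5)/√(-5))*(-1)) = -980*(1 + (-I*√5/5*0)*(-1)) = -980*(1 + 0*(-1)) = -980*(1 + 0) = -980*1 = -980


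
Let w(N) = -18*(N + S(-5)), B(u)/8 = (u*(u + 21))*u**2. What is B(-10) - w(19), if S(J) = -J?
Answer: -87568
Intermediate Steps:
B(u) = 8*u**3*(21 + u) (B(u) = 8*((u*(u + 21))*u**2) = 8*((u*(21 + u))*u**2) = 8*(u**3*(21 + u)) = 8*u**3*(21 + u))
w(N) = -90 - 18*N (w(N) = -18*(N - 1*(-5)) = -18*(N + 5) = -18*(5 + N) = -90 - 18*N)
B(-10) - w(19) = 8*(-10)**3*(21 - 10) - (-90 - 18*19) = 8*(-1000)*11 - (-90 - 342) = -88000 - 1*(-432) = -88000 + 432 = -87568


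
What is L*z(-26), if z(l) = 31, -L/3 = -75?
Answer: 6975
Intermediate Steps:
L = 225 (L = -3*(-75) = 225)
L*z(-26) = 225*31 = 6975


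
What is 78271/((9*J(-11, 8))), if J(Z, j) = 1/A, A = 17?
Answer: 1330607/9 ≈ 1.4785e+5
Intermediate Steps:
J(Z, j) = 1/17
78271/((9*J(-11, 8))) = 78271/((9*(1/17))) = 78271/(9/17) = 78271*(17/9) = 1330607/9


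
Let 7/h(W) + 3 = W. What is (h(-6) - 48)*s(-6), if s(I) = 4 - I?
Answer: -4390/9 ≈ -487.78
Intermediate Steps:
h(W) = 7/(-3 + W)
(h(-6) - 48)*s(-6) = (7/(-3 - 6) - 48)*(4 - 1*(-6)) = (7/(-9) - 48)*(4 + 6) = (7*(-1/9) - 48)*10 = (-7/9 - 48)*10 = -439/9*10 = -4390/9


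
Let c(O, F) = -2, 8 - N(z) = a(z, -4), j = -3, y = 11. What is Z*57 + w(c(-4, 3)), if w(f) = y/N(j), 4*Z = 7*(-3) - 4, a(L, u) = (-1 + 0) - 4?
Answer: -18481/52 ≈ -355.40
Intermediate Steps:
a(L, u) = -5 (a(L, u) = -1 - 4 = -5)
N(z) = 13 (N(z) = 8 - 1*(-5) = 8 + 5 = 13)
Z = -25/4 (Z = (7*(-3) - 4)/4 = (-21 - 4)/4 = (¼)*(-25) = -25/4 ≈ -6.2500)
w(f) = 11/13
Z*57 + w(c(-4, 3)) = -25/4*57 + 11/13 = -1425/4 + 11/13 = -18481/52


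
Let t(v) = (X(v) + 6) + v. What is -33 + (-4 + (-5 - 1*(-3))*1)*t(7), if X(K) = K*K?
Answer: -405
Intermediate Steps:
X(K) = K**2
t(v) = 6 + v + v**2 (t(v) = (v**2 + 6) + v = (6 + v**2) + v = 6 + v + v**2)
-33 + (-4 + (-5 - 1*(-3))*1)*t(7) = -33 + (-4 + (-5 - 1*(-3))*1)*(6 + 7 + 7**2) = -33 + (-4 + (-5 + 3)*1)*(6 + 7 + 49) = -33 + (-4 - 2*1)*62 = -33 + (-4 - 2)*62 = -33 - 6*62 = -33 - 372 = -405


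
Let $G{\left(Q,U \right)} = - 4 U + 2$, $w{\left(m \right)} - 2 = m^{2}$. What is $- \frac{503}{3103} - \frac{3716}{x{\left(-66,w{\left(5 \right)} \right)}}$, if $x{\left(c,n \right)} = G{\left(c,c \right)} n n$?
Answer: $- \frac{54534745}{300857571} \approx -0.18126$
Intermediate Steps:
$w{\left(m \right)} = 2 + m^{2}$
$G{\left(Q,U \right)} = 2 - 4 U$
$x{\left(c,n \right)} = n^{2} \left(2 - 4 c\right)$ ($x{\left(c,n \right)} = \left(2 - 4 c\right) n n = n \left(2 - 4 c\right) n = n^{2} \left(2 - 4 c\right)$)
$- \frac{503}{3103} - \frac{3716}{x{\left(-66,w{\left(5 \right)} \right)}} = - \frac{503}{3103} - \frac{3716}{\left(2 + 5^{2}\right)^{2} \left(2 - -264\right)} = \left(-503\right) \frac{1}{3103} - \frac{3716}{\left(2 + 25\right)^{2} \left(2 + 264\right)} = - \frac{503}{3103} - \frac{3716}{27^{2} \cdot 266} = - \frac{503}{3103} - \frac{3716}{729 \cdot 266} = - \frac{503}{3103} - \frac{3716}{193914} = - \frac{503}{3103} - \frac{1858}{96957} = - \frac{54534745}{300857571}$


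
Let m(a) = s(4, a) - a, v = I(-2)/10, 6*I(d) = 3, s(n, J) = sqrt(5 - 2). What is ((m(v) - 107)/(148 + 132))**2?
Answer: 4585081/31360000 - 2141*sqrt(3)/784000 ≈ 0.14148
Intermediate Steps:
s(n, J) = sqrt(3)
I(d) = 1/2 (I(d) = (1/6)*3 = 1/2)
v = 1/20 (v = (1/2)/10 = (1/2)*(1/10) = 1/20 ≈ 0.050000)
m(a) = sqrt(3) - a
((m(v) - 107)/(148 + 132))**2 = (((sqrt(3) - 1*1/20) - 107)/(148 + 132))**2 = (((sqrt(3) - 1/20) - 107)/280)**2 = (((-1/20 + sqrt(3)) - 107)*(1/280))**2 = ((-2141/20 + sqrt(3))*(1/280))**2 = (-2141/5600 + sqrt(3)/280)**2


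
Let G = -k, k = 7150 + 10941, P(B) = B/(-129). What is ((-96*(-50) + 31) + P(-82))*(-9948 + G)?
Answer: -17476175959/129 ≈ -1.3547e+8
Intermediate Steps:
P(B) = -B/129 (P(B) = B*(-1/129) = -B/129)
k = 18091
G = -18091 (G = -1*18091 = -18091)
((-96*(-50) + 31) + P(-82))*(-9948 + G) = ((-96*(-50) + 31) - 1/129*(-82))*(-9948 - 18091) = ((4800 + 31) + 82/129)*(-28039) = (4831 + 82/129)*(-28039) = (623281/129)*(-28039) = -17476175959/129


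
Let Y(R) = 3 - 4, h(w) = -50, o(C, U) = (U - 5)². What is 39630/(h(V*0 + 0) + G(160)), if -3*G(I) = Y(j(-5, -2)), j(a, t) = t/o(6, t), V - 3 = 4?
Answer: -118890/149 ≈ -797.92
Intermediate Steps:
o(C, U) = (-5 + U)²
V = 7 (V = 3 + 4 = 7)
j(a, t) = t/(-5 + t)² (j(a, t) = t/((-5 + t)²) = t/(-5 + t)²)
Y(R) = -1
G(I) = ⅓ (G(I) = -⅓*(-1) = ⅓)
39630/(h(V*0 + 0) + G(160)) = 39630/(-50 + ⅓) = 39630/(-149/3) = 39630*(-3/149) = -118890/149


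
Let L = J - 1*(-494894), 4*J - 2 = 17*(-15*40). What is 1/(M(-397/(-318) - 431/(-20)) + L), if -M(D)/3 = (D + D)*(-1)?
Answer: 265/130507542 ≈ 2.0305e-6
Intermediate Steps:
J = -5099/2 (J = ½ + (17*(-15*40))/4 = ½ + (17*(-600))/4 = ½ + (¼)*(-10200) = ½ - 2550 = -5099/2 ≈ -2549.5)
M(D) = 6*D (M(D) = -3*(D + D)*(-1) = -3*2*D*(-1) = -(-6)*D = 6*D)
L = 984689/2 (L = -5099/2 - 1*(-494894) = -5099/2 + 494894 = 984689/2 ≈ 4.9234e+5)
1/(M(-397/(-318) - 431/(-20)) + L) = 1/(6*(-397/(-318) - 431/(-20)) + 984689/2) = 1/(6*(-397*(-1/318) - 431*(-1/20)) + 984689/2) = 1/(6*(397/318 + 431/20) + 984689/2) = 1/(6*(72499/3180) + 984689/2) = 1/(72499/530 + 984689/2) = 1/(130507542/265) = 265/130507542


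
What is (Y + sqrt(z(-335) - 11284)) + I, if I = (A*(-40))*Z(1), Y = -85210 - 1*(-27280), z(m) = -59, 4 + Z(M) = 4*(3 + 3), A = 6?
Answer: -62730 + I*sqrt(11343) ≈ -62730.0 + 106.5*I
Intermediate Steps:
Z(M) = 20 (Z(M) = -4 + 4*(3 + 3) = -4 + 4*6 = -4 + 24 = 20)
Y = -57930 (Y = -85210 + 27280 = -57930)
I = -4800 (I = (6*(-40))*20 = -240*20 = -4800)
(Y + sqrt(z(-335) - 11284)) + I = (-57930 + sqrt(-59 - 11284)) - 4800 = (-57930 + sqrt(-11343)) - 4800 = (-57930 + I*sqrt(11343)) - 4800 = -62730 + I*sqrt(11343)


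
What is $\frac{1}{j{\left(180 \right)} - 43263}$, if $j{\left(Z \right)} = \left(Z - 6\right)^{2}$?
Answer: $- \frac{1}{12987} \approx -7.7 \cdot 10^{-5}$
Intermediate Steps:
$j{\left(Z \right)} = \left(-6 + Z\right)^{2}$
$\frac{1}{j{\left(180 \right)} - 43263} = \frac{1}{\left(-6 + 180\right)^{2} - 43263} = \frac{1}{174^{2} - 43263} = \frac{1}{30276 - 43263} = \frac{1}{-12987} = - \frac{1}{12987}$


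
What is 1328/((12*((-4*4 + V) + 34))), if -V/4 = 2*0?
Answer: 166/27 ≈ 6.1481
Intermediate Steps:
V = 0 (V = -8*0 = -4*0 = 0)
1328/((12*((-4*4 + V) + 34))) = 1328/((12*((-4*4 + 0) + 34))) = 1328/((12*((-16 + 0) + 34))) = 1328/((12*(-16 + 34))) = 1328/((12*18)) = 1328/216 = 1328*(1/216) = 166/27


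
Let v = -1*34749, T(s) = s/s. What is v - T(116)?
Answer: -34750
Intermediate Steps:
T(s) = 1
v = -34749
v - T(116) = -34749 - 1*1 = -34749 - 1 = -34750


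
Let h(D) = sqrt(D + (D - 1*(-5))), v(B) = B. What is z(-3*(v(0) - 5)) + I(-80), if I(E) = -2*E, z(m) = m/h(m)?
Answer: 160 + 3*sqrt(35)/7 ≈ 162.54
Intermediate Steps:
h(D) = sqrt(5 + 2*D) (h(D) = sqrt(D + (D + 5)) = sqrt(D + (5 + D)) = sqrt(5 + 2*D))
z(m) = m/sqrt(5 + 2*m) (z(m) = m/(sqrt(5 + 2*m)) = m/sqrt(5 + 2*m))
z(-3*(v(0) - 5)) + I(-80) = (-3*(0 - 5))/sqrt(5 + 2*(-3*(0 - 5))) - 2*(-80) = (-3*(-5))/sqrt(5 + 2*(-3*(-5))) + 160 = 15/sqrt(5 + 2*15) + 160 = 15/sqrt(5 + 30) + 160 = 15/sqrt(35) + 160 = 15*(sqrt(35)/35) + 160 = 3*sqrt(35)/7 + 160 = 160 + 3*sqrt(35)/7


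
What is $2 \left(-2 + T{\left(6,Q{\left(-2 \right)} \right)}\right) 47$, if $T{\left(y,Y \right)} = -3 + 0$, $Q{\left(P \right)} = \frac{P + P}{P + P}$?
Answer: $-470$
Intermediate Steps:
$Q{\left(P \right)} = 1$ ($Q{\left(P \right)} = \frac{2 P}{2 P} = 2 P \frac{1}{2 P} = 1$)
$T{\left(y,Y \right)} = -3$
$2 \left(-2 + T{\left(6,Q{\left(-2 \right)} \right)}\right) 47 = 2 \left(-2 - 3\right) 47 = 2 \left(-5\right) 47 = \left(-10\right) 47 = -470$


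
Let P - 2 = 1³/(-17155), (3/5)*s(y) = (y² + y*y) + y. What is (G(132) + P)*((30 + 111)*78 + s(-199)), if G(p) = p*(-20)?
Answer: -19369500642019/51465 ≈ -3.7636e+8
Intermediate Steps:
s(y) = 5*y/3 + 10*y²/3 (s(y) = 5*((y² + y*y) + y)/3 = 5*((y² + y²) + y)/3 = 5*(2*y² + y)/3 = 5*(y + 2*y²)/3 = 5*y/3 + 10*y²/3)
P = 34309/17155 (P = 2 + 1³/(-17155) = 2 + 1*(-1/17155) = 2 - 1/17155 = 34309/17155 ≈ 1.9999)
G(p) = -20*p
(G(132) + P)*((30 + 111)*78 + s(-199)) = (-20*132 + 34309/17155)*((30 + 111)*78 + (5/3)*(-199)*(1 + 2*(-199))) = (-2640 + 34309/17155)*(141*78 + (5/3)*(-199)*(1 - 398)) = -45254891*(10998 + (5/3)*(-199)*(-397))/17155 = -45254891*(10998 + 395015/3)/17155 = -45254891/17155*428009/3 = -19369500642019/51465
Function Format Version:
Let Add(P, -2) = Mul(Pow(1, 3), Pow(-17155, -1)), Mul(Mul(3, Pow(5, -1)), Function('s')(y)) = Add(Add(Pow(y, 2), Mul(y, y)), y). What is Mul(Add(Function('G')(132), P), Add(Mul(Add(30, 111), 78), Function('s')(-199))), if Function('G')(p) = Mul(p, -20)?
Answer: Rational(-19369500642019, 51465) ≈ -3.7636e+8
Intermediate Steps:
Function('s')(y) = Add(Mul(Rational(5, 3), y), Mul(Rational(10, 3), Pow(y, 2))) (Function('s')(y) = Mul(Rational(5, 3), Add(Add(Pow(y, 2), Mul(y, y)), y)) = Mul(Rational(5, 3), Add(Add(Pow(y, 2), Pow(y, 2)), y)) = Mul(Rational(5, 3), Add(Mul(2, Pow(y, 2)), y)) = Mul(Rational(5, 3), Add(y, Mul(2, Pow(y, 2)))) = Add(Mul(Rational(5, 3), y), Mul(Rational(10, 3), Pow(y, 2))))
P = Rational(34309, 17155) (P = Add(2, Mul(Pow(1, 3), Pow(-17155, -1))) = Add(2, Mul(1, Rational(-1, 17155))) = Add(2, Rational(-1, 17155)) = Rational(34309, 17155) ≈ 1.9999)
Function('G')(p) = Mul(-20, p)
Mul(Add(Function('G')(132), P), Add(Mul(Add(30, 111), 78), Function('s')(-199))) = Mul(Add(Mul(-20, 132), Rational(34309, 17155)), Add(Mul(Add(30, 111), 78), Mul(Rational(5, 3), -199, Add(1, Mul(2, -199))))) = Mul(Add(-2640, Rational(34309, 17155)), Add(Mul(141, 78), Mul(Rational(5, 3), -199, Add(1, -398)))) = Mul(Rational(-45254891, 17155), Add(10998, Mul(Rational(5, 3), -199, -397))) = Mul(Rational(-45254891, 17155), Add(10998, Rational(395015, 3))) = Mul(Rational(-45254891, 17155), Rational(428009, 3)) = Rational(-19369500642019, 51465)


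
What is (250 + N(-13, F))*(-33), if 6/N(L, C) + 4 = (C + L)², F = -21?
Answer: -528011/64 ≈ -8250.2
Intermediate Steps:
N(L, C) = 6/(-4 + (C + L)²)
(250 + N(-13, F))*(-33) = (250 + 6/(-4 + (-21 - 13)²))*(-33) = (250 + 6/(-4 + (-34)²))*(-33) = (250 + 6/(-4 + 1156))*(-33) = (250 + 6/1152)*(-33) = (250 + 6*(1/1152))*(-33) = (250 + 1/192)*(-33) = (48001/192)*(-33) = -528011/64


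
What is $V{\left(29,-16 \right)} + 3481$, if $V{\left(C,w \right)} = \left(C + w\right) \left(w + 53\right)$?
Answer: $3962$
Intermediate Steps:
$V{\left(C,w \right)} = \left(53 + w\right) \left(C + w\right)$ ($V{\left(C,w \right)} = \left(C + w\right) \left(53 + w\right) = \left(53 + w\right) \left(C + w\right)$)
$V{\left(29,-16 \right)} + 3481 = \left(\left(-16\right)^{2} + 53 \cdot 29 + 53 \left(-16\right) + 29 \left(-16\right)\right) + 3481 = \left(256 + 1537 - 848 - 464\right) + 3481 = 481 + 3481 = 3962$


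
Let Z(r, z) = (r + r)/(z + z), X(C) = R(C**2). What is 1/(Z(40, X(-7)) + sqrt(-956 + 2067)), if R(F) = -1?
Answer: -40/489 - sqrt(1111)/489 ≈ -0.14996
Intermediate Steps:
X(C) = -1
Z(r, z) = r/z (Z(r, z) = (2*r)/((2*z)) = (2*r)*(1/(2*z)) = r/z)
1/(Z(40, X(-7)) + sqrt(-956 + 2067)) = 1/(40/(-1) + sqrt(-956 + 2067)) = 1/(40*(-1) + sqrt(1111)) = 1/(-40 + sqrt(1111))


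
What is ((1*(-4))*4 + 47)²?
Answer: 961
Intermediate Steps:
((1*(-4))*4 + 47)² = (-4*4 + 47)² = (-16 + 47)² = 31² = 961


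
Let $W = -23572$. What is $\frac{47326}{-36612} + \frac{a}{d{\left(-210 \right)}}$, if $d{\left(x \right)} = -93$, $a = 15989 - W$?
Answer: $- \frac{242134775}{567486} \approx -426.68$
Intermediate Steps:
$a = 39561$ ($a = 15989 - -23572 = 15989 + 23572 = 39561$)
$\frac{47326}{-36612} + \frac{a}{d{\left(-210 \right)}} = \frac{47326}{-36612} + \frac{39561}{-93} = 47326 \left(- \frac{1}{36612}\right) + 39561 \left(- \frac{1}{93}\right) = - \frac{23663}{18306} - \frac{13187}{31} = - \frac{242134775}{567486}$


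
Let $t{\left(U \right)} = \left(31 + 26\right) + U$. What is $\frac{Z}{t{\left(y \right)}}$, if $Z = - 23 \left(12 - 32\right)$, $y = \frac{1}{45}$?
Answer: $\frac{10350}{1283} \approx 8.067$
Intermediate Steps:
$y = \frac{1}{45} \approx 0.022222$
$Z = 460$ ($Z = \left(-23\right) \left(-20\right) = 460$)
$t{\left(U \right)} = 57 + U$
$\frac{Z}{t{\left(y \right)}} = \frac{460}{57 + \frac{1}{45}} = \frac{460}{\frac{2566}{45}} = 460 \cdot \frac{45}{2566} = \frac{10350}{1283}$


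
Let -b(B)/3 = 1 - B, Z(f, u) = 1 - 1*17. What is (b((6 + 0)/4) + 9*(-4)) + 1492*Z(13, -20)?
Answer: -47813/2 ≈ -23907.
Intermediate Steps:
Z(f, u) = -16 (Z(f, u) = 1 - 17 = -16)
b(B) = -3 + 3*B (b(B) = -3*(1 - B) = -3 + 3*B)
(b((6 + 0)/4) + 9*(-4)) + 1492*Z(13, -20) = ((-3 + 3*((6 + 0)/4)) + 9*(-4)) + 1492*(-16) = ((-3 + 3*(6*(¼))) - 36) - 23872 = ((-3 + 3*(3/2)) - 36) - 23872 = ((-3 + 9/2) - 36) - 23872 = (3/2 - 36) - 23872 = -69/2 - 23872 = -47813/2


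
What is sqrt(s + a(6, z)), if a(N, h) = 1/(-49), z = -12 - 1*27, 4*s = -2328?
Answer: 19*I*sqrt(79)/7 ≈ 24.125*I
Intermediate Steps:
s = -582 (s = (1/4)*(-2328) = -582)
z = -39 (z = -12 - 27 = -39)
a(N, h) = -1/49
sqrt(s + a(6, z)) = sqrt(-582 - 1/49) = sqrt(-28519/49) = 19*I*sqrt(79)/7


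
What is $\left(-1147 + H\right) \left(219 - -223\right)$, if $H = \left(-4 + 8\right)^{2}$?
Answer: $-499902$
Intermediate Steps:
$H = 16$ ($H = 4^{2} = 16$)
$\left(-1147 + H\right) \left(219 - -223\right) = \left(-1147 + 16\right) \left(219 - -223\right) = - 1131 \left(219 + 223\right) = \left(-1131\right) 442 = -499902$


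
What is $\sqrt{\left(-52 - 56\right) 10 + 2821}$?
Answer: $\sqrt{1741} \approx 41.725$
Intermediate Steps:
$\sqrt{\left(-52 - 56\right) 10 + 2821} = \sqrt{\left(-108\right) 10 + 2821} = \sqrt{-1080 + 2821} = \sqrt{1741}$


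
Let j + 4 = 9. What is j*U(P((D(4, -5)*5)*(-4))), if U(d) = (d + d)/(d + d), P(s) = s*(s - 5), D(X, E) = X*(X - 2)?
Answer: 5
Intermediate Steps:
D(X, E) = X*(-2 + X)
P(s) = s*(-5 + s)
j = 5 (j = -4 + 9 = 5)
U(d) = 1 (U(d) = (2*d)/((2*d)) = (2*d)*(1/(2*d)) = 1)
j*U(P((D(4, -5)*5)*(-4))) = 5*1 = 5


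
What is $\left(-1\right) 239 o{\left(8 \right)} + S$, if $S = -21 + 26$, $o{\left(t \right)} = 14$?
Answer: $-3341$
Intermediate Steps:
$S = 5$
$\left(-1\right) 239 o{\left(8 \right)} + S = \left(-1\right) 239 \cdot 14 + 5 = \left(-239\right) 14 + 5 = -3346 + 5 = -3341$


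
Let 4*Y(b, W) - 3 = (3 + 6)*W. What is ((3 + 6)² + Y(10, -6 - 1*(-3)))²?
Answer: 5625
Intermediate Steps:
Y(b, W) = ¾ + 9*W/4 (Y(b, W) = ¾ + ((3 + 6)*W)/4 = ¾ + (9*W)/4 = ¾ + 9*W/4)
((3 + 6)² + Y(10, -6 - 1*(-3)))² = ((3 + 6)² + (¾ + 9*(-6 - 1*(-3))/4))² = (9² + (¾ + 9*(-6 + 3)/4))² = (81 + (¾ + (9/4)*(-3)))² = (81 + (¾ - 27/4))² = (81 - 6)² = 75² = 5625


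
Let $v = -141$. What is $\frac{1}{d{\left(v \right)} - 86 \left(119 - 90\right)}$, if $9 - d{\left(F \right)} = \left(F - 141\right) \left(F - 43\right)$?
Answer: $- \frac{1}{54373} \approx -1.8391 \cdot 10^{-5}$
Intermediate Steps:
$d{\left(F \right)} = 9 - \left(-141 + F\right) \left(-43 + F\right)$ ($d{\left(F \right)} = 9 - \left(F - 141\right) \left(F - 43\right) = 9 - \left(-141 + F\right) \left(-43 + F\right)$)
$\frac{1}{d{\left(v \right)} - 86 \left(119 - 90\right)} = \frac{1}{\left(-6054 - \left(-141\right)^{2} + 184 \left(-141\right)\right) - 86 \left(119 - 90\right)} = \frac{1}{\left(-6054 - 19881 - 25944\right) - 2494} = \frac{1}{-51879 - 2494} = \frac{1}{-54373} = - \frac{1}{54373}$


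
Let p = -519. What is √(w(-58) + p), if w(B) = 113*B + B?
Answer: I*√7131 ≈ 84.445*I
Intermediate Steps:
w(B) = 114*B
√(w(-58) + p) = √(114*(-58) - 519) = √(-6612 - 519) = √(-7131) = I*√7131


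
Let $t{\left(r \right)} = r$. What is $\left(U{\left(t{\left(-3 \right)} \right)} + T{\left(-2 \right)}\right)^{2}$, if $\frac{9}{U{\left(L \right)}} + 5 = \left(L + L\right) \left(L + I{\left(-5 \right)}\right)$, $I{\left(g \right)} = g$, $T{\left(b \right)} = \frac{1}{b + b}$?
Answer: $\frac{49}{29584} \approx 0.0016563$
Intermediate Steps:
$T{\left(b \right)} = \frac{1}{2 b}$
$U{\left(L \right)} = \frac{9}{-5 + 2 L \left(-5 + L\right)}$ ($U{\left(L \right)} = \frac{9}{-5 + \left(L + L\right) \left(L - 5\right)} = \frac{9}{-5 + 2 L \left(-5 + L\right)}$)
$\left(U{\left(t{\left(-3 \right)} \right)} + T{\left(-2 \right)}\right)^{2} = \left(\frac{9}{-5 - -30 + 2 \left(-3\right)^{2}} + \frac{1}{2 \left(-2\right)}\right)^{2} = \left(\frac{9}{-5 + 30 + 2 \cdot 9} + \frac{1}{2} \left(- \frac{1}{2}\right)\right)^{2} = \left(\frac{9}{-5 + 30 + 18} - \frac{1}{4}\right)^{2} = \left(\frac{9}{43} - \frac{1}{4}\right)^{2} = \left(- \frac{7}{172}\right)^{2} = \frac{49}{29584}$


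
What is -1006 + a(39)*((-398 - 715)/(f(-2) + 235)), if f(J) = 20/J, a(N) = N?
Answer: -29973/25 ≈ -1198.9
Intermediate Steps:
-1006 + a(39)*((-398 - 715)/(f(-2) + 235)) = -1006 + 39*((-398 - 715)/(20/(-2) + 235)) = -1006 + 39*(-1113/(20*(-½) + 235)) = -1006 + 39*(-1113/(-10 + 235)) = -1006 + 39*(-1113/225) = -1006 + 39*(-1113*1/225) = -1006 + 39*(-371/75) = -1006 - 4823/25 = -29973/25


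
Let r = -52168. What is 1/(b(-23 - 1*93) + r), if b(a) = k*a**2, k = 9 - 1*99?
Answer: -1/1263208 ≈ -7.9164e-7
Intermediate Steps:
k = -90 (k = 9 - 99 = -90)
b(a) = -90*a**2
1/(b(-23 - 1*93) + r) = 1/(-90*(-23 - 1*93)**2 - 52168) = 1/(-90*(-23 - 93)**2 - 52168) = 1/(-90*(-116)**2 - 52168) = 1/(-90*13456 - 52168) = 1/(-1211040 - 52168) = 1/(-1263208) = -1/1263208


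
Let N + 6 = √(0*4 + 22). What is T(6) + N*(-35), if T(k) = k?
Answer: 216 - 35*√22 ≈ 51.835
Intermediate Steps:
N = -6 + √22 (N = -6 + √(0*4 + 22) = -6 + √(0 + 22) = -6 + √22 ≈ -1.3096)
T(6) + N*(-35) = 6 + (-6 + √22)*(-35) = 6 + (210 - 35*√22) = 216 - 35*√22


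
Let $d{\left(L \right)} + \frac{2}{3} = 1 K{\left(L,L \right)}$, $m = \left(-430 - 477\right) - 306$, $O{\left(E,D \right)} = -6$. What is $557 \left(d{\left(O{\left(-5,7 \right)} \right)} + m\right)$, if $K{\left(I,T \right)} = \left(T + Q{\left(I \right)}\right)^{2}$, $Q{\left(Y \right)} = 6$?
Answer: $- \frac{2028037}{3} \approx -6.7601 \cdot 10^{5}$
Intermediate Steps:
$m = -1213$ ($m = -907 - 306 = -1213$)
$K{\left(I,T \right)} = \left(6 + T\right)^{2}$ ($K{\left(I,T \right)} = \left(T + 6\right)^{2} = \left(6 + T\right)^{2}$)
$d{\left(L \right)} = - \frac{2}{3} + \left(6 + L\right)^{2}$ ($d{\left(L \right)} = - \frac{2}{3} + 1 \left(6 + L\right)^{2} = - \frac{2}{3} + \left(6 + L\right)^{2}$)
$557 \left(d{\left(O{\left(-5,7 \right)} \right)} + m\right) = 557 \left(\left(- \frac{2}{3} + \left(6 - 6\right)^{2}\right) - 1213\right) = 557 \left(\left(- \frac{2}{3} + 0^{2}\right) - 1213\right) = 557 \left(\left(- \frac{2}{3} + 0\right) - 1213\right) = 557 \left(- \frac{2}{3} - 1213\right) = 557 \left(- \frac{3641}{3}\right) = - \frac{2028037}{3}$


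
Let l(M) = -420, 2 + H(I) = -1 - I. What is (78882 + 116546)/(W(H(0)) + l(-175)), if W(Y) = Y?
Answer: -195428/423 ≈ -462.00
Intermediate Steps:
H(I) = -3 - I (H(I) = -2 + (-1 - I) = -3 - I)
(78882 + 116546)/(W(H(0)) + l(-175)) = (78882 + 116546)/((-3 - 1*0) - 420) = 195428/((-3 + 0) - 420) = 195428/(-3 - 420) = 195428/(-423) = 195428*(-1/423) = -195428/423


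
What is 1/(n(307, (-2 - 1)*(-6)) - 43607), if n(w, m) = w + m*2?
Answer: -1/43264 ≈ -2.3114e-5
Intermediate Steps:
n(w, m) = w + 2*m
1/(n(307, (-2 - 1)*(-6)) - 43607) = 1/((307 + 2*((-2 - 1)*(-6))) - 43607) = 1/((307 + 2*(-3*(-6))) - 43607) = 1/((307 + 2*18) - 43607) = 1/((307 + 36) - 43607) = 1/(343 - 43607) = 1/(-43264) = -1/43264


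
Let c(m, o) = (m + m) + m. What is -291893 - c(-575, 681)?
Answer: -290168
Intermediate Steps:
c(m, o) = 3*m (c(m, o) = 2*m + m = 3*m)
-291893 - c(-575, 681) = -291893 - 3*(-575) = -291893 - 1*(-1725) = -291893 + 1725 = -290168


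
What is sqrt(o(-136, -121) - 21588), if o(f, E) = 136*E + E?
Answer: I*sqrt(38165) ≈ 195.36*I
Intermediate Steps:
o(f, E) = 137*E
sqrt(o(-136, -121) - 21588) = sqrt(137*(-121) - 21588) = sqrt(-16577 - 21588) = sqrt(-38165) = I*sqrt(38165)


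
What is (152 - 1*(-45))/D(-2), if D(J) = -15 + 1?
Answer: -197/14 ≈ -14.071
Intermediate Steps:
D(J) = -14
(152 - 1*(-45))/D(-2) = (152 - 1*(-45))/(-14) = (152 + 45)*(-1/14) = 197*(-1/14) = -197/14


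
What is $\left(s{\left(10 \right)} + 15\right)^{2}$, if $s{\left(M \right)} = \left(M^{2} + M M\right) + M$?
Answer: $50625$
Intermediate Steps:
$s{\left(M \right)} = M + 2 M^{2}$ ($s{\left(M \right)} = \left(M^{2} + M^{2}\right) + M = 2 M^{2} + M = M + 2 M^{2}$)
$\left(s{\left(10 \right)} + 15\right)^{2} = \left(10 \left(1 + 2 \cdot 10\right) + 15\right)^{2} = \left(10 \left(1 + 20\right) + 15\right)^{2} = \left(10 \cdot 21 + 15\right)^{2} = \left(210 + 15\right)^{2} = 225^{2} = 50625$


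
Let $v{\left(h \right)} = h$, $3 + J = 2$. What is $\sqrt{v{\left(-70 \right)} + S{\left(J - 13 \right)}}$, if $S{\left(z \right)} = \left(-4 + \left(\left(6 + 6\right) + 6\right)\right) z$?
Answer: $i \sqrt{266} \approx 16.31 i$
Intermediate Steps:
$J = -1$ ($J = -3 + 2 = -1$)
$S{\left(z \right)} = 14 z$ ($S{\left(z \right)} = \left(-4 + \left(12 + 6\right)\right) z = \left(-4 + 18\right) z = 14 z$)
$\sqrt{v{\left(-70 \right)} + S{\left(J - 13 \right)}} = \sqrt{-70 + 14 \left(-1 - 13\right)} = \sqrt{-70 + 14 \left(-14\right)} = \sqrt{-70 - 196} = \sqrt{-266} = i \sqrt{266}$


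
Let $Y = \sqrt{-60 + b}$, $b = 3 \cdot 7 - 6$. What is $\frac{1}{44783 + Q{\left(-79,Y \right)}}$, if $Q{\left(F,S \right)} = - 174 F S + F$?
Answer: $\frac{11176}{2625327709} - \frac{20619 i \sqrt{5}}{5250655418} \approx 4.257 \cdot 10^{-6} - 8.7809 \cdot 10^{-6} i$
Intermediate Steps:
$b = 15$ ($b = 21 - 6 = 15$)
$Y = 3 i \sqrt{5}$ ($Y = \sqrt{-60 + 15} = \sqrt{-45} = 3 i \sqrt{5} \approx 6.7082 i$)
$Q{\left(F,S \right)} = F - 174 F S$ ($Q{\left(F,S \right)} = - 174 F S + F = F - 174 F S$)
$\frac{1}{44783 + Q{\left(-79,Y \right)}} = \frac{1}{44783 - 79 \left(1 - 174 \cdot 3 i \sqrt{5}\right)} = \frac{1}{44783 - 79 \left(1 - 522 i \sqrt{5}\right)} = \frac{1}{44783 - \left(79 - 41238 i \sqrt{5}\right)} = \frac{1}{44704 + 41238 i \sqrt{5}}$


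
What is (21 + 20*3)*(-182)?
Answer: -14742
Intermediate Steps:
(21 + 20*3)*(-182) = (21 + 60)*(-182) = 81*(-182) = -14742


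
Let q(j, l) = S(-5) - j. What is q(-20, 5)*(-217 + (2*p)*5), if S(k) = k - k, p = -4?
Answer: -5140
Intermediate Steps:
S(k) = 0
q(j, l) = -j (q(j, l) = 0 - j = -j)
q(-20, 5)*(-217 + (2*p)*5) = (-1*(-20))*(-217 + (2*(-4))*5) = 20*(-217 - 8*5) = 20*(-217 - 40) = 20*(-257) = -5140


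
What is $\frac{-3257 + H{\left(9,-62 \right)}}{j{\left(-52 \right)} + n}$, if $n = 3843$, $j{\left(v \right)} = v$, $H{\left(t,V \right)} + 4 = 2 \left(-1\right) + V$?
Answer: $- \frac{3325}{3791} \approx -0.87708$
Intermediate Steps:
$H{\left(t,V \right)} = -6 + V$ ($H{\left(t,V \right)} = -4 + \left(2 \left(-1\right) + V\right) = -4 + \left(-2 + V\right) = -6 + V$)
$\frac{-3257 + H{\left(9,-62 \right)}}{j{\left(-52 \right)} + n} = \frac{-3257 - 68}{-52 + 3843} = \frac{-3257 - 68}{3791} = \left(-3325\right) \frac{1}{3791} = - \frac{3325}{3791}$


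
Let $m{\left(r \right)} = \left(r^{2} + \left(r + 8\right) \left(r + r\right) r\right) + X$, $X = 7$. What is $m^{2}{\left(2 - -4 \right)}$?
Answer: $1104601$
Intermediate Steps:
$m{\left(r \right)} = 7 + r^{2} + 2 r^{2} \left(8 + r\right)$ ($m{\left(r \right)} = \left(r^{2} + \left(r + 8\right) \left(r + r\right) r\right) + 7 = \left(r^{2} + \left(8 + r\right) 2 r r\right) + 7 = \left(r^{2} + 2 r \left(8 + r\right) r\right) + 7 = \left(r^{2} + 2 r^{2} \left(8 + r\right)\right) + 7 = 7 + r^{2} + 2 r^{2} \left(8 + r\right)$)
$m^{2}{\left(2 - -4 \right)} = \left(7 + 2 \left(2 - -4\right)^{3} + 17 \left(2 - -4\right)^{2}\right)^{2} = \left(7 + 2 \left(2 + 4\right)^{3} + 17 \left(2 + 4\right)^{2}\right)^{2} = \left(7 + 2 \cdot 6^{3} + 17 \cdot 6^{2}\right)^{2} = \left(7 + 2 \cdot 216 + 17 \cdot 36\right)^{2} = \left(7 + 432 + 612\right)^{2} = 1051^{2} = 1104601$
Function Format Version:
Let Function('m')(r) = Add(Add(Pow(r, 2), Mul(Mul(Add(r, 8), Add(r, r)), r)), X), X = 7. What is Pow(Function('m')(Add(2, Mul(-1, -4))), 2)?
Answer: 1104601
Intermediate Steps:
Function('m')(r) = Add(7, Pow(r, 2), Mul(2, Pow(r, 2), Add(8, r))) (Function('m')(r) = Add(Add(Pow(r, 2), Mul(Mul(Add(r, 8), Add(r, r)), r)), 7) = Add(Add(Pow(r, 2), Mul(Mul(Add(8, r), Mul(2, r)), r)), 7) = Add(Add(Pow(r, 2), Mul(Mul(2, r, Add(8, r)), r)), 7) = Add(Add(Pow(r, 2), Mul(2, Pow(r, 2), Add(8, r))), 7) = Add(7, Pow(r, 2), Mul(2, Pow(r, 2), Add(8, r))))
Pow(Function('m')(Add(2, Mul(-1, -4))), 2) = Pow(Add(7, Mul(2, Pow(Add(2, Mul(-1, -4)), 3)), Mul(17, Pow(Add(2, Mul(-1, -4)), 2))), 2) = Pow(Add(7, Mul(2, Pow(Add(2, 4), 3)), Mul(17, Pow(Add(2, 4), 2))), 2) = Pow(Add(7, Mul(2, Pow(6, 3)), Mul(17, Pow(6, 2))), 2) = Pow(Add(7, Mul(2, 216), Mul(17, 36)), 2) = Pow(Add(7, 432, 612), 2) = Pow(1051, 2) = 1104601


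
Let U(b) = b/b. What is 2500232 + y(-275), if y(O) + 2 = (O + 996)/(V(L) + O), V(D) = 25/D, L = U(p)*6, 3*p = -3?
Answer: 4062869424/1625 ≈ 2.5002e+6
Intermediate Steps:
p = -1 (p = (⅓)*(-3) = -1)
U(b) = 1
L = 6 (L = 1*6 = 6)
y(O) = -2 + (996 + O)/(25/6 + O) (y(O) = -2 + (O + 996)/(25/6 + O) = -2 + (996 + O)/(25*(⅙) + O) = -2 + (996 + O)/(25/6 + O))
2500232 + y(-275) = 2500232 + 2*(2963 - 3*(-275))/(25 + 6*(-275)) = 2500232 + 2*(2963 + 825)/(25 - 1650) = 2500232 + 2*3788/(-1625) = 2500232 + 2*(-1/1625)*3788 = 2500232 - 7576/1625 = 4062869424/1625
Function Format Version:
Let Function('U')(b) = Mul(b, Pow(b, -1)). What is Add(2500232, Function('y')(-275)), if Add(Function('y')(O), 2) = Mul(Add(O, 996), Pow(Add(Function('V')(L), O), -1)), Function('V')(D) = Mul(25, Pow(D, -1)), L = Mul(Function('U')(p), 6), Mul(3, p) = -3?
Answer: Rational(4062869424, 1625) ≈ 2.5002e+6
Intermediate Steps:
p = -1 (p = Mul(Rational(1, 3), -3) = -1)
Function('U')(b) = 1
L = 6 (L = Mul(1, 6) = 6)
Function('y')(O) = Add(-2, Mul(Pow(Add(Rational(25, 6), O), -1), Add(996, O))) (Function('y')(O) = Add(-2, Mul(Add(O, 996), Pow(Add(Mul(25, Pow(6, -1)), O), -1))) = Add(-2, Mul(Add(996, O), Pow(Add(Mul(25, Rational(1, 6)), O), -1))) = Add(-2, Mul(Add(996, O), Pow(Add(Rational(25, 6), O), -1))) = Add(-2, Mul(Pow(Add(Rational(25, 6), O), -1), Add(996, O))))
Add(2500232, Function('y')(-275)) = Add(2500232, Mul(2, Pow(Add(25, Mul(6, -275)), -1), Add(2963, Mul(-3, -275)))) = Add(2500232, Mul(2, Pow(Add(25, -1650), -1), Add(2963, 825))) = Add(2500232, Mul(2, Pow(-1625, -1), 3788)) = Add(2500232, Mul(2, Rational(-1, 1625), 3788)) = Add(2500232, Rational(-7576, 1625)) = Rational(4062869424, 1625)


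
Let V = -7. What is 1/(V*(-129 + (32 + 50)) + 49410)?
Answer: 1/49739 ≈ 2.0105e-5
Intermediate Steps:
1/(V*(-129 + (32 + 50)) + 49410) = 1/(-7*(-129 + (32 + 50)) + 49410) = 1/(-7*(-129 + 82) + 49410) = 1/(-7*(-47) + 49410) = 1/(329 + 49410) = 1/49739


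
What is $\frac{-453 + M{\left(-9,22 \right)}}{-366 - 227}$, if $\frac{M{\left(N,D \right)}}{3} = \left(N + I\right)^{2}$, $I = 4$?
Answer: $\frac{378}{593} \approx 0.63744$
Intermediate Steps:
$M{\left(N,D \right)} = 3 \left(4 + N\right)^{2}$ ($M{\left(N,D \right)} = 3 \left(N + 4\right)^{2} = 3 \left(4 + N\right)^{2}$)
$\frac{-453 + M{\left(-9,22 \right)}}{-366 - 227} = \frac{-453 + 3 \left(4 - 9\right)^{2}}{-366 - 227} = \frac{-453 + 3 \left(-5\right)^{2}}{-593} = - \frac{-453 + 3 \cdot 25}{593} = - \frac{-453 + 75}{593} = \left(- \frac{1}{593}\right) \left(-378\right) = \frac{378}{593}$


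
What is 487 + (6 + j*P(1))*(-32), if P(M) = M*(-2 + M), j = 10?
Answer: 615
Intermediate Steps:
487 + (6 + j*P(1))*(-32) = 487 + (6 + 10*(1*(-2 + 1)))*(-32) = 487 + (6 + 10*(1*(-1)))*(-32) = 487 + (6 + 10*(-1))*(-32) = 487 + (6 - 10)*(-32) = 487 - 4*(-32) = 487 + 128 = 615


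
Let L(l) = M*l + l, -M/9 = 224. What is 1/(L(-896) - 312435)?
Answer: 1/1493005 ≈ 6.6979e-7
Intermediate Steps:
M = -2016 (M = -9*224 = -2016)
L(l) = -2015*l (L(l) = -2016*l + l = -2015*l)
1/(L(-896) - 312435) = 1/(-2015*(-896) - 312435) = 1/(1805440 - 312435) = 1/1493005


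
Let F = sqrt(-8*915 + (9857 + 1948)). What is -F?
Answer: -sqrt(4485) ≈ -66.970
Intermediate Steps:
F = sqrt(4485) (F = sqrt(-7320 + 11805) = sqrt(4485) ≈ 66.970)
-F = -sqrt(4485)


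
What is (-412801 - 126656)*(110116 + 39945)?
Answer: -80951456877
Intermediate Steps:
(-412801 - 126656)*(110116 + 39945) = -539457*150061 = -80951456877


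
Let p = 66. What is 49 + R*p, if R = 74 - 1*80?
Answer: -347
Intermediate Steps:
R = -6 (R = 74 - 80 = -6)
49 + R*p = 49 - 6*66 = 49 - 396 = -347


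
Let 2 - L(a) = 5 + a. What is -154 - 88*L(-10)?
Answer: -770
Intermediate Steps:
L(a) = -3 - a (L(a) = 2 - (5 + a) = 2 + (-5 - a) = -3 - a)
-154 - 88*L(-10) = -154 - 88*(-3 - 1*(-10)) = -154 - 88*(-3 + 10) = -154 - 88*7 = -154 - 616 = -770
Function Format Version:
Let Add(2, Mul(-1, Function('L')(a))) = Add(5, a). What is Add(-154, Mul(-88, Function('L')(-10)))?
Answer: -770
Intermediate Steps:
Function('L')(a) = Add(-3, Mul(-1, a)) (Function('L')(a) = Add(2, Mul(-1, Add(5, a))) = Add(2, Add(-5, Mul(-1, a))) = Add(-3, Mul(-1, a)))
Add(-154, Mul(-88, Function('L')(-10))) = Add(-154, Mul(-88, Add(-3, Mul(-1, -10)))) = Add(-154, Mul(-88, Add(-3, 10))) = Add(-154, Mul(-88, 7)) = Add(-154, -616) = -770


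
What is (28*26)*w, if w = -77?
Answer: -56056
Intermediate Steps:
(28*26)*w = (28*26)*(-77) = 728*(-77) = -56056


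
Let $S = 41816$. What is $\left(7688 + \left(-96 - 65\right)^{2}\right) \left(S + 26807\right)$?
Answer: $2306350407$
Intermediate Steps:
$\left(7688 + \left(-96 - 65\right)^{2}\right) \left(S + 26807\right) = \left(7688 + \left(-96 - 65\right)^{2}\right) \left(41816 + 26807\right) = \left(7688 + \left(-161\right)^{2}\right) 68623 = \left(7688 + 25921\right) 68623 = 33609 \cdot 68623 = 2306350407$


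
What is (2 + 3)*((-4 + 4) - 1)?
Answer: -5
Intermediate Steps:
(2 + 3)*((-4 + 4) - 1) = 5*(0 - 1) = 5*(-1) = -5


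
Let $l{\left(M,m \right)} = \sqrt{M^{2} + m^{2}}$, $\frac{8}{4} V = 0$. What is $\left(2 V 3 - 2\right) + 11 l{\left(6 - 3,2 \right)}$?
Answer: $-2 + 11 \sqrt{13} \approx 37.661$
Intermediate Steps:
$V = 0$ ($V = \frac{1}{2} \cdot 0 = 0$)
$\left(2 V 3 - 2\right) + 11 l{\left(6 - 3,2 \right)} = \left(2 \cdot 0 \cdot 3 - 2\right) + 11 \sqrt{\left(6 - 3\right)^{2} + 2^{2}} = \left(2 \cdot 0 - 2\right) + 11 \sqrt{\left(6 - 3\right)^{2} + 4} = \left(0 - 2\right) + 11 \sqrt{3^{2} + 4} = -2 + 11 \sqrt{9 + 4} = -2 + 11 \sqrt{13}$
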